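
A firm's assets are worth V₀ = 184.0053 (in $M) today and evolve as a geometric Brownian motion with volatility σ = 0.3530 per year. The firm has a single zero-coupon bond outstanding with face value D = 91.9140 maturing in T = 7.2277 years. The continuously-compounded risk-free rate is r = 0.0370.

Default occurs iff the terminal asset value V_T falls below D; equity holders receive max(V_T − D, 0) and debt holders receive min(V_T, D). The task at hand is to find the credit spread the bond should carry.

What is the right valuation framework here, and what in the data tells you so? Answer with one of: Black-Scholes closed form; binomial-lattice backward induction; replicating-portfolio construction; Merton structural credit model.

Key observation: assets follow a GBM and default happens iff V_T < 91.9140; valuing claims on that split (equity as a call, risky debt as the residual) is the structural model's definition.

framework: Merton structural credit model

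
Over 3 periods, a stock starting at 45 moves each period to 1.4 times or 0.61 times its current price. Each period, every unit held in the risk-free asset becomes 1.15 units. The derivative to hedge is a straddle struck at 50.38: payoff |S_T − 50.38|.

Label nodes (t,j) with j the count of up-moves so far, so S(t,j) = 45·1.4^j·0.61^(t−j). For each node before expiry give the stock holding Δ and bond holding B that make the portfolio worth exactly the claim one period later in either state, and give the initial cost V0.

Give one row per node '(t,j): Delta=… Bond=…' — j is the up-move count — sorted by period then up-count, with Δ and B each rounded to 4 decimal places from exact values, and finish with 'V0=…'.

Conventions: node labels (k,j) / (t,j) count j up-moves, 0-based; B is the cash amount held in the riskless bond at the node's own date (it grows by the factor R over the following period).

Under the risk-neutral measure, an up-move has probability p* = (R−d)/(u−d) = 0.6835 and values discount at R = 1.15.
Expiry values: V(3,0)=40.1659, V(3,1)=26.9377, V(3,2)=3.4220, V(3,3)=73.1000
(2,0): S=16.7445. Δ = (V_up−V_dn)/(S_up−S_dn) = (26.9377−40.1659)/(23.4423−10.2141) = -1.0000. V = [p*·26.9377 + (1−p*)·40.1659]/1.15 = 27.0642. B = V − Δ·S = 43.8087.
(2,1): S=38.4300. Δ = (V_up−V_dn)/(S_up−S_dn) = (3.4220−26.9377)/(53.8020−23.4423) = -0.7746. V = [p*·3.4220 + (1−p*)·26.9377]/1.15 = 9.4467. B = V − Δ·S = 39.2134.
(2,2): S=88.2000. Δ = (V_up−V_dn)/(S_up−S_dn) = (73.1000−3.4220)/(123.4800−53.8020) = 1.0000. V = [p*·73.1000 + (1−p*)·3.4220]/1.15 = 44.3913. B = V − Δ·S = -43.8087.
(1,0): S=27.4500. Δ = (V_up−V_dn)/(S_up−S_dn) = (9.4467−27.0642)/(38.4300−16.7445) = -0.8124. V = [p*·9.4467 + (1−p*)·27.0642]/1.15 = 13.0625. B = V − Δ·S = 35.3631.
(1,1): S=63.0000. Δ = (V_up−V_dn)/(S_up−S_dn) = (44.3913−9.4467)/(88.2000−38.4300) = 0.7021. V = [p*·44.3913 + (1−p*)·9.4467]/1.15 = 28.9851. B = V − Δ·S = -15.2486.
(0,0): S=45.0000. Δ = (V_up−V_dn)/(S_up−S_dn) = (28.9851−13.0625)/(63.0000−27.4500) = 0.4479. V = [p*·28.9851 + (1−p*)·13.0625]/1.15 = 20.8229. B = V − Δ·S = 0.6676.
Check: Δ(0,0)·S0 + B(0,0) = 20.8229 = V0.

(0,0): Delta=0.4479 Bond=0.6676
(1,0): Delta=-0.8124 Bond=35.3631
(1,1): Delta=0.7021 Bond=-15.2486
(2,0): Delta=-1.0000 Bond=43.8087
(2,1): Delta=-0.7746 Bond=39.2134
(2,2): Delta=1.0000 Bond=-43.8087
V0=20.8229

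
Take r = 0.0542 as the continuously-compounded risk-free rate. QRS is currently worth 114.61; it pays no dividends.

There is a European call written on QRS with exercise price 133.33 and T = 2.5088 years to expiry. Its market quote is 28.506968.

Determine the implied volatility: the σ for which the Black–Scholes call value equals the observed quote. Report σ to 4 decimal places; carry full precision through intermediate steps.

sigma = 0.4097

At σ = 0.4097 the Black–Scholes value reproduces the quote:
σ√T = 0.4097·√2.5088 = 0.648932
d₁ = (ln(S/K) + (r+σ²/2)T) / (σ√T) = (ln(114.61/133.33) + (0.0542+0.4097²/2)·2.5088) / 0.648932 = (-0.151292 + 0.346533) / 0.648932 = 0.300865
d₂ = d₁ − σ√T = 0.300865 − 0.648932 = -0.348067
e^{−rT} = 0.872863
N(d₁) = 0.618241,  N(d₂) = 0.363895
V = S·N(d₁) − K·e^{−rT}·N(d₂) = 70.856640 − 42.349672 = 28.506968 (equal to the quote); since ∂V/∂σ > 0 for all σ, the implied volatility is unique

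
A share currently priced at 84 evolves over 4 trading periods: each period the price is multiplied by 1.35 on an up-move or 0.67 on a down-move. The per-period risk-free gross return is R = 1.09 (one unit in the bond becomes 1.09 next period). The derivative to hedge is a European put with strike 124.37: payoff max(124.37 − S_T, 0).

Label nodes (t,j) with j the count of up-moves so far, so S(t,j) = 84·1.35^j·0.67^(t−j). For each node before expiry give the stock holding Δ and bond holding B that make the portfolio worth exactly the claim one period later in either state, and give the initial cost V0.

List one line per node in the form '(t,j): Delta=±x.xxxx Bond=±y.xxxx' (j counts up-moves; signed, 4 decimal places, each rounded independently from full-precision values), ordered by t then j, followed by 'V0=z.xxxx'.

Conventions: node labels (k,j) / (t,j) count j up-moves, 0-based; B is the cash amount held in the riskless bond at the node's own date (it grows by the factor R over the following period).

The replicating-portfolio and risk-neutral prices coincide; use p* = (1.09−0.67)/(1.35−0.67) = 0.6176 for the latter.
At maturity the claim pays: V(4,0)=107.4431, V(4,1)=90.2635, V(4,2)=55.6479, V(4,3)=0.0000, V(4,4)=0.0000
Node (3,0) S=25.2641: V=(p*·90.2635+(1−p*)·107.4431)/1.09=88.8368; Δ=(90.2635−107.4431)/(34.1065−16.9269)=-1.0000; B=V−Δ·S=114.1009
Node (3,1) S=50.9053: V=(p*·55.6479+(1−p*)·90.2635)/1.09=63.1957; Δ=(55.6479−90.2635)/(68.7221−34.1065)=-1.0000; B=V−Δ·S=114.1009
Node (3,2) S=102.5703: V=(p*·0.0000+(1−p*)·55.6479)/1.09=19.5203; Δ=(0.0000−55.6479)/(138.4699−68.7221)=-0.7978; B=V−Δ·S=101.3555
Node (3,3) S=206.6715: V=(p*·0.0000+(1−p*)·0.0000)/1.09=0.0000; Δ=(0.0000−0.0000)/(279.0065−138.4699)=0.0000; B=V−Δ·S=0.0000
Node (2,0) S=37.7076: V=(p*·63.1957+(1−p*)·88.8368)/1.09=66.9721; Δ=(63.1957−88.8368)/(50.9053−25.2641)=-1.0000; B=V−Δ·S=104.6797
Node (2,1) S=75.9780: V=(p*·19.5203+(1−p*)·63.1957)/1.09=33.2291; Δ=(19.5203−63.1957)/(102.5703−50.9053)=-0.8454; B=V−Δ·S=97.4575
Node (2,2) S=153.0900: V=(p*·0.0000+(1−p*)·19.5203)/1.09=6.8474; Δ=(0.0000−19.5203)/(206.6715−102.5703)=-0.1875; B=V−Δ·S=35.5537
Node (1,0) S=56.2800: V=(p*·33.2291+(1−p*)·66.9721)/1.09=42.3219; Δ=(33.2291−66.9721)/(75.9780−37.7076)=-0.8817; B=V−Δ·S=91.9440
Node (1,1) S=113.4000: V=(p*·6.8474+(1−p*)·33.2291)/1.09=15.5362; Δ=(6.8474−33.2291)/(153.0900−75.9780)=-0.3421; B=V−Δ·S=54.3329
Node (0,0) S=84.0000: V=(p*·15.5362+(1−p*)·42.3219)/1.09=23.6494; Δ=(15.5362−42.3219)/(113.4000−56.2800)=-0.4689; B=V−Δ·S=63.0400
Verification: the root portfolio costs Δ(0,0)·S0 + B(0,0) = 23.6494, matching V0.

(0,0): Delta=-0.4689 Bond=63.0400
(1,0): Delta=-0.8817 Bond=91.9440
(1,1): Delta=-0.3421 Bond=54.3329
(2,0): Delta=-1.0000 Bond=104.6797
(2,1): Delta=-0.8454 Bond=97.4575
(2,2): Delta=-0.1875 Bond=35.5537
(3,0): Delta=-1.0000 Bond=114.1009
(3,1): Delta=-1.0000 Bond=114.1009
(3,2): Delta=-0.7978 Bond=101.3555
(3,3): Delta=0.0000 Bond=0.0000
V0=23.6494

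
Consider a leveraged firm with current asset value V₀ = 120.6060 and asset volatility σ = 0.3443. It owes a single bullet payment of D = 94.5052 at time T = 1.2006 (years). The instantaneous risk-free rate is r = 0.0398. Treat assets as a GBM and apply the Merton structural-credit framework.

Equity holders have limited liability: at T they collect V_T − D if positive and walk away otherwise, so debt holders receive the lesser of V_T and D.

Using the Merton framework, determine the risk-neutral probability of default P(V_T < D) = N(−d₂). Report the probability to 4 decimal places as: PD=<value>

PD=0.2795

Equity is a call on the firm's assets struck at D = 94.5052:
d₁ = [ln(V₀/D) + (r + σ²/2)T] / (σ√T)
   = [ln(120.6060/94.5052) + (0.0398 + 0.5·0.3443²)·1.2006] / (0.3443·√1.2006)
   = [0.243874 + 0.118945] / 0.377256 = 0.961732
d₂ = d₁ − σ√T = 0.961732 − 0.377256 = 0.584476
risk-neutral PD = N(−d₂) = N(-0.584476) = 0.279450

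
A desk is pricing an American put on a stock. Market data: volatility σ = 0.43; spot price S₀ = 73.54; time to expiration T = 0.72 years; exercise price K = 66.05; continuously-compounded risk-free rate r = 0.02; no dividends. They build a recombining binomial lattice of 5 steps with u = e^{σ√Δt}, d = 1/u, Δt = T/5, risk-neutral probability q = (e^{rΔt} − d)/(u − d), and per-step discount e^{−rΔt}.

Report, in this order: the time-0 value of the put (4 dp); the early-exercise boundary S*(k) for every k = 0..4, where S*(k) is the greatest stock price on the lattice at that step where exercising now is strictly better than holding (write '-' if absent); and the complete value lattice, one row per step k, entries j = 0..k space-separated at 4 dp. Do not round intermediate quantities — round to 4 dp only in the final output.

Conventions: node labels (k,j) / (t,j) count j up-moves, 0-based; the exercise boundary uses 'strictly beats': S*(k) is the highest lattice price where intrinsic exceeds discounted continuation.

price = 6.5410
boundary = - - - 45.0741 53.0631
tree:
6.5410
9.9692 2.6858
14.7539 4.5937 0.5344
20.9759 7.7746 1.0076 0.0000
27.7620 12.9869 1.8998 0.0000 0.0000
33.5265 20.9759 3.5819 0.0000 0.0000 0.0000

Δt=0.14400, u=1.17724, d=0.84944, q=0.46810, disc=e^(-rΔt)=0.99712
k=5 terminal: V=max(K-S,0) → 33.5265 20.9759 3.5819 0.0000 0.0000 0.0000
k=4: j=0 S=38.2880 intr=27.7620 cont=27.5721 V=27.7620[EX]; j=1 S=53.0631 intr=12.9869 cont=12.7969 V=12.9869[EX]; j=2 S=73.5400 intr=0.0000 cont=1.8998 V=1.8998[hold]; j=3 S=101.9188 intr=0.0000 cont=0.0000 V=0.0000[hold]; j=4 S=141.2489 intr=0.0000 cont=0.0000 V=0.0000[hold]  S*(4)=53.0631
k=3: j=0 S=45.0741 intr=20.9759 cont=20.7859 V=20.9759[EX]; j=1 S=62.4681 intr=3.5819 cont=7.7746 V=7.7746[hold]; j=2 S=86.5743 intr=0.0000 cont=1.0076 V=1.0076[hold]; j=3 S=119.9830 intr=0.0000 cont=0.0000 V=0.0000[hold]  S*(3)=45.0741
k=2: j=0 S=53.0631 intr=12.9869 cont=14.7539 V=14.7539[hold]; j=1 S=73.5400 intr=0.0000 cont=4.5937 V=4.5937[hold]; j=2 S=101.9188 intr=0.0000 cont=0.5344 V=0.5344[hold]  S*(2)=-
k=1: j=0 S=62.4681 intr=3.5819 cont=9.9692 V=9.9692[hold]; j=1 S=86.5743 intr=0.0000 cont=2.6858 V=2.6858[hold]  S*(1)=-
k=0: j=0 S=73.5400 intr=0.0000 cont=6.5410 V=6.5410[hold]  S*(0)=-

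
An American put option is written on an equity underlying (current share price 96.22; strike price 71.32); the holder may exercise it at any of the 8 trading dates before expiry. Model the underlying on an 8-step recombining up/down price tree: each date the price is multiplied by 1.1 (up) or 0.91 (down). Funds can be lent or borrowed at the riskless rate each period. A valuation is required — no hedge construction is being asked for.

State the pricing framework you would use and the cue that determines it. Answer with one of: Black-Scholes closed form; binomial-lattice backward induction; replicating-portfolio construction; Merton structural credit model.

Key observation: with exercise allowed before expiry on a discrete up/down model (8 steps from spot 96.22), the strike-71.32 put's value must be rolled back through the tree testing early exercise at each node.

framework: binomial-lattice backward induction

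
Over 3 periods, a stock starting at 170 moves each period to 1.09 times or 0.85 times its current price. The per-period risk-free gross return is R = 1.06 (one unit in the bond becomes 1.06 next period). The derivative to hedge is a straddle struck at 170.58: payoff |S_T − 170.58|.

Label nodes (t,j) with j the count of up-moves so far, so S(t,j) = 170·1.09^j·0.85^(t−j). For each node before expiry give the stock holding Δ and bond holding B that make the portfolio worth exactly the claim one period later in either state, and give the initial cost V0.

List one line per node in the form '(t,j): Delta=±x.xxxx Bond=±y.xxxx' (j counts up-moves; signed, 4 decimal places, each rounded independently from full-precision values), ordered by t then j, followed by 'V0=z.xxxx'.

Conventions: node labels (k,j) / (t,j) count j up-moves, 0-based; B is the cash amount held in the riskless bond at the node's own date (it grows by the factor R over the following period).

(0,0): Delta=0.6297 Bond=-77.5185
(1,0): Delta=-0.9476 Bond=145.7454
(1,1): Delta=0.8054 Bond=-114.7289
(2,0): Delta=-1.0000 Bond=160.9245
(2,1): Delta=-0.9418 Bond=153.5709
(2,2): Delta=1.0000 Bond=-160.9245
V0=29.5226

Arbitrage-free pricing uses the up-move probability p* = (R−d)/(u−d) = 0.8750, discounting each step at R = 1.06.
Payoffs at expiry: V(3,0)=66.1788, V(3,1)=36.7008, V(3,2)=1.1005, V(3,3)=49.5749
Node (2,0) S=122.8250: V=(p*·36.7008+(1−p*)·66.1788)/1.06=38.0995; Δ=(36.7008−66.1788)/(133.8792−104.4012)=-1.0000; B=V−Δ·S=160.9245
Node (2,1) S=157.5050: V=(p*·1.1005+(1−p*)·36.7008)/1.06=5.2363; Δ=(1.1005−36.7008)/(171.6805−133.8792)=-0.9418; B=V−Δ·S=153.5709
Node (2,2) S=201.9770: V=(p*·49.5749+(1−p*)·1.1005)/1.06=41.0525; Δ=(49.5749−1.1005)/(220.1549−171.6805)=1.0000; B=V−Δ·S=-160.9245
Node (1,0) S=144.5000: V=(p*·5.2363+(1−p*)·38.0995)/1.06=8.8153; Δ=(5.2363−38.0995)/(157.5050−122.8250)=-0.9476; B=V−Δ·S=145.7454
Node (1,1) S=185.3000: V=(p*·41.0525+(1−p*)·5.2363)/1.06=34.5051; Δ=(41.0525−5.2363)/(201.9770−157.5050)=0.8054; B=V−Δ·S=-114.7289
Node (0,0) S=170.0000: V=(p*·34.5051+(1−p*)·8.8153)/1.06=29.5226; Δ=(34.5051−8.8153)/(185.3000−144.5000)=0.6297; B=V−Δ·S=-77.5185
Check: Δ(0,0)·S0 + B(0,0) = 29.5226 = V0.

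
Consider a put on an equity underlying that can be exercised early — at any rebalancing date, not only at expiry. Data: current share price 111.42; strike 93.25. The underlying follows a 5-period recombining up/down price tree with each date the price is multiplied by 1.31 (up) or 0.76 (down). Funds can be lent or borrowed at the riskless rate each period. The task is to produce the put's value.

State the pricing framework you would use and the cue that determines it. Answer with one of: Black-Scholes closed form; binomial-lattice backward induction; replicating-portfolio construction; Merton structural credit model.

framework: binomial-lattice backward induction

Key observation: early exercise of the strike-93.25 put must be checked at each of the 5 dates (spot 111.42), which forces a node-by-node comparison of intrinsic and continuation value backward from expiry.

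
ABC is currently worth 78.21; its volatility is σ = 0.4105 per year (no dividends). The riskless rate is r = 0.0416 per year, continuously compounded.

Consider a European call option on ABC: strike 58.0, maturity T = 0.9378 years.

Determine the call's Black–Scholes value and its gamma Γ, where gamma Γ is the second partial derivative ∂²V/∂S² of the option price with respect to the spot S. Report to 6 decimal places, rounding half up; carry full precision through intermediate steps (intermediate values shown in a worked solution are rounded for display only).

σ√T = 0.4105·√0.9378 = 0.397529
d₁ = (ln(S/K) + (r+σ²/2)T) / (σ√T) = (ln(78.21/58.0) + (0.0416+0.4105²/2)·0.9378) / 0.397529 = (0.298955 + 0.118027) / 0.397529 = 1.048935
d₂ = d₁ − σ√T = 1.048935 − 0.397529 = 0.651406
e^{−rT} = 0.961739
N(d₁) = 0.852896,  N(d₂) = 0.742608
Call price V = S·N(d₁) − K·e^{−rT}·N(d₂) = 66.704989 − 41.423293 = 25.281696
φ(d₁) = (1/√(2π))·e^{−d₁²/2} = 0.230139
Γ = φ(d₁) / (S·σ·√T) = 0.007402

price = 25.281696
Γ = 0.007402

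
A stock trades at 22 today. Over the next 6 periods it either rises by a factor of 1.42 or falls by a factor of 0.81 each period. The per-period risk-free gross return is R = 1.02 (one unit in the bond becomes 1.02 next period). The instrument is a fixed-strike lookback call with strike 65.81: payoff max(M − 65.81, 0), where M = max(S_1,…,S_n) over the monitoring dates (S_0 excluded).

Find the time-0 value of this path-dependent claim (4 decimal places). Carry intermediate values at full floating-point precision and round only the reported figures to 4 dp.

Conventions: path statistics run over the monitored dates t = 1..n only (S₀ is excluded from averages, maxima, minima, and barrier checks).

With p* = (R−d)/(u−d) = 0.3443, sum probability × payoff across the paths and divide by R^6.
Enumerate all 2^6 = 64 price paths (U = up ×1.42, D = down ×0.81); each path with k up-moves has probability p*^k·(1−p*)^(6−k).
DDDDDD: M=17.8200, payoff=0.0000, prob=0.079503
UDDDDD: M=31.2400, payoff=0.0000, prob=0.041739
DUDDDD: M=25.3044, payoff=0.0000, prob=0.041739
UUDDDD: M=44.3608, payoff=0.0000, prob=0.021913
DDUDDD: M=20.4966, payoff=0.0000, prob=0.041739
UDUDDD: M=35.9322, payoff=0.0000, prob=0.021913
DUUDDD: M=35.9322, payoff=0.0000, prob=0.021913
UUUDDD: M=62.9923, payoff=0.0000, prob=0.011504
DDDUDD: M=17.8200, payoff=0.0000, prob=0.041739
UDDUDD: M=31.2400, payoff=0.0000, prob=0.021913
DUDUDD: M=29.1051, payoff=0.0000, prob=0.021913
UUDUDD: M=51.0238, payoff=0.0000, prob=0.011504
DDUUDD: M=29.1051, payoff=0.0000, prob=0.021913
UDUUDD: M=51.0238, payoff=0.0000, prob=0.011504
DUUUDD: M=51.0238, payoff=0.0000, prob=0.011504
UUUUDD: M=89.4491, payoff=23.6391, prob=0.006040
DDDDUD: M=17.8200, payoff=0.0000, prob=0.041739
UDDDUD: M=31.2400, payoff=0.0000, prob=0.021913
DUDDUD: M=25.3044, payoff=0.0000, prob=0.021913
UUDDUD: M=44.3608, payoff=0.0000, prob=0.011504
DDUDUD: M=23.5751, payoff=0.0000, prob=0.021913
UDUDUD: M=41.3293, payoff=0.0000, prob=0.011504
DUUDUD: M=41.3293, payoff=0.0000, prob=0.011504
UUUDUD: M=72.4538, payoff=6.6438, prob=0.006040
DDDUUD: M=23.5751, payoff=0.0000, prob=0.021913
UDDUUD: M=41.3293, payoff=0.0000, prob=0.011504
DUDUUD: M=41.3293, payoff=0.0000, prob=0.011504
UUDUUD: M=72.4538, payoff=6.6438, prob=0.006040
DDUUUD: M=41.3293, payoff=0.0000, prob=0.011504
UDUUUD: M=72.4538, payoff=6.6438, prob=0.006040
DUUUUD: M=72.4538, payoff=6.6438, prob=0.006040
UUUUUD: M=127.0177, payoff=61.2077, prob=0.003171
DDDDDU: M=17.8200, payoff=0.0000, prob=0.041739
UDDDDU: M=31.2400, payoff=0.0000, prob=0.021913
DUDDDU: M=25.3044, payoff=0.0000, prob=0.021913
UUDDDU: M=44.3608, payoff=0.0000, prob=0.011504
DDUDDU: M=20.4966, payoff=0.0000, prob=0.021913
UDUDDU: M=35.9322, payoff=0.0000, prob=0.011504
DUUDDU: M=35.9322, payoff=0.0000, prob=0.011504
UUUDDU: M=62.9923, payoff=0.0000, prob=0.006040
DDDUDU: M=19.0959, payoff=0.0000, prob=0.021913
UDDUDU: M=33.4767, payoff=0.0000, prob=0.011504
DUDUDU: M=33.4767, payoff=0.0000, prob=0.011504
UUDUDU: M=58.6876, payoff=0.0000, prob=0.006040
DDUUDU: M=33.4767, payoff=0.0000, prob=0.011504
UDUUDU: M=58.6876, payoff=0.0000, prob=0.006040
DUUUDU: M=58.6876, payoff=0.0000, prob=0.006040
UUUUDU: M=102.8844, payoff=37.0744, prob=0.003171
DDDDUU: M=19.0959, payoff=0.0000, prob=0.021913
UDDDUU: M=33.4767, payoff=0.0000, prob=0.011504
DUDDUU: M=33.4767, payoff=0.0000, prob=0.011504
UUDDUU: M=58.6876, payoff=0.0000, prob=0.006040
DDUDUU: M=33.4767, payoff=0.0000, prob=0.011504
UDUDUU: M=58.6876, payoff=0.0000, prob=0.006040
DUUDUU: M=58.6876, payoff=0.0000, prob=0.006040
UUUDUU: M=102.8844, payoff=37.0744, prob=0.003171
DDDUUU: M=33.4767, payoff=0.0000, prob=0.011504
UDDUUU: M=58.6876, payoff=0.0000, prob=0.006040
DUDUUU: M=58.6876, payoff=0.0000, prob=0.006040
UUDUUU: M=102.8844, payoff=37.0744, prob=0.003171
DDUUUU: M=58.6876, payoff=0.0000, prob=0.006040
UDUUUU: M=102.8844, payoff=37.0744, prob=0.003171
DUUUUU: M=102.8844, payoff=37.0744, prob=0.003171
UUUUUU: M=180.3652, payoff=114.5552, prob=0.001665
Price = Σ prob·payoff / R^6 = 1.275852 / 1.126162 = 1.1329

price = 1.1329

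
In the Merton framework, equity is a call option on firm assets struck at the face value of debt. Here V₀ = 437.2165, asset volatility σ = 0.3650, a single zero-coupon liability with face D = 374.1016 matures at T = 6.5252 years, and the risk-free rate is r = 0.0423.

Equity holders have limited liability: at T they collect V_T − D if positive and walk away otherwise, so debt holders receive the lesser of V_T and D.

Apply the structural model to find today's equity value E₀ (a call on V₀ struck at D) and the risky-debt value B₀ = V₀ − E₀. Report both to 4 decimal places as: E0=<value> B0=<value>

E0=218.5197 B0=218.6968

With assets at 437.2165 and a single debt payment of 374.1016 at 6.5252 years:
d₁ = [ln(V₀/D) + (r + σ²/2)T] / (σ√T)
   = [ln(437.2165/374.1016) + (0.0423 + 0.5·0.3650²)·6.5252] / (0.3650·√6.5252)
   = [0.155901 + 0.710676] / 0.932373 = 0.929431
d₂ = d₁ − σ√T = 0.929431 − 0.932373 = -0.002942
N(d₁) = 0.823667,  N(d₂) = 0.498826,  e^(−rT) = 0.758801
E₀ = V₀·N(d₁) − D·e^(−rT)·N(d₂)
   = 437.2165·0.823667 − 374.1016·0.758801·0.498826 = 218.519748
B₀ = V₀ − E₀ = 437.2165 − 218.519748 = 218.696752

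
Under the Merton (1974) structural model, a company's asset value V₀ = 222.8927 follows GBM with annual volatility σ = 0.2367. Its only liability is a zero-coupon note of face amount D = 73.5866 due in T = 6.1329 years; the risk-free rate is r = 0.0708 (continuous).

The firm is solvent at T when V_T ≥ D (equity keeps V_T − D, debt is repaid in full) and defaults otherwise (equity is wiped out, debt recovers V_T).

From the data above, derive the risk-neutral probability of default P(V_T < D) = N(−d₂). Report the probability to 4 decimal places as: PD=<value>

Equity is a call on the firm's assets struck at D = 73.5866:
d₁ = [ln(V₀/D) + (r + σ²/2)T] / (σ√T)
   = [ln(222.8927/73.5866) + (0.0708 + 0.5·0.2367²)·6.1329] / (0.2367·√6.1329)
   = [1.108228 + 0.606013] / 0.586180 = 2.924425
d₂ = d₁ − σ√T = 2.924425 − 0.586180 = 2.338245
risk-neutral PD = N(−d₂) = N(-2.338245) = 0.009687

PD=0.0097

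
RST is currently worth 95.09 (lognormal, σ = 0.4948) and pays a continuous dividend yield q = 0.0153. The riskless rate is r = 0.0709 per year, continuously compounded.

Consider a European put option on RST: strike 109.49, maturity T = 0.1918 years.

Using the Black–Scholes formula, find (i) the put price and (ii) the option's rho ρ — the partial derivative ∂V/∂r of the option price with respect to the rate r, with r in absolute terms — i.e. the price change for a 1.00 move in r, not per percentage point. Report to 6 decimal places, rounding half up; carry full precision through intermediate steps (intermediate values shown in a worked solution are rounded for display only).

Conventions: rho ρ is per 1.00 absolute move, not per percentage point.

σ√T = 0.4948·√0.1918 = 0.216698
d₁ = (ln(S/K) + (r−q+σ²/2)T) / (σ√T) = (ln(95.09/109.49) + (0.0709−0.0153+0.4948²/2)·0.1918) / 0.216698 = (-0.141009 + 0.034143) / 0.216698 = -0.493159
d₂ = d₁ − σ√T = -0.493159 − 0.216698 = -0.709857
e^{−rT} = 0.986493
e^{−qT} = 0.997070
N(−d₁) = 0.689050,  N(−d₂) = 0.761104
Put price V = K·e^{−rT}·N(−d₂) − S·e^{−qT}·N(−d₁) = 82.207681 − 65.329770 = 16.877912
ρ = −K·T·e^{−rT}·N(−d₂) = -15.767433

price = 16.877912
ρ = -15.767433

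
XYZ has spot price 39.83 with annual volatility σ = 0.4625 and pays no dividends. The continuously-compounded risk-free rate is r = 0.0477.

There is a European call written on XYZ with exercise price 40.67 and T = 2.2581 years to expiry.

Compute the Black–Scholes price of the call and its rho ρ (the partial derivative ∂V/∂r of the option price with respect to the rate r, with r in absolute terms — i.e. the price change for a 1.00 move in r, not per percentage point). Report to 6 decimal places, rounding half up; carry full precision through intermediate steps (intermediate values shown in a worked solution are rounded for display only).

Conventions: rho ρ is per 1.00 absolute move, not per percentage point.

σ√T = 0.4625·√2.2581 = 0.694998
d₁ = (ln(S/K) + (r+σ²/2)T) / (σ√T) = (ln(39.83/40.67) + (0.0477+0.4625²/2)·2.2581) / 0.694998 = (-0.020870 + 0.349222) / 0.694998 = 0.472450
d₂ = d₁ − σ√T = 0.472450 − 0.694998 = -0.222547
e^{−rT} = 0.897887
N(d₁) = 0.681697,  N(d₂) = 0.411944
Call price V = S·N(d₁) − K·e^{−rT}·N(d₂) = 27.152005 − 15.042979 = 12.109026
ρ = K·T·e^{−rT}·N(d₂) = 33.968551

price = 12.109026
ρ = 33.968551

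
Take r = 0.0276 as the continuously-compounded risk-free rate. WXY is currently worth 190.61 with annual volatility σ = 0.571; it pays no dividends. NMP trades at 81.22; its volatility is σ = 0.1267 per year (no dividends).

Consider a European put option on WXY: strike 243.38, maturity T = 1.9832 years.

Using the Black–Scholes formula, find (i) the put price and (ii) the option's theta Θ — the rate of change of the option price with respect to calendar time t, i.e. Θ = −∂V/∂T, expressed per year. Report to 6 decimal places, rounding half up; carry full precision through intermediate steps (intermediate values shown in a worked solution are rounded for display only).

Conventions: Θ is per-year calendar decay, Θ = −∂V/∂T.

price = 87.376962
Θ = -10.509986

σ√T = 0.571·√1.9832 = 0.804117
d₁ = (ln(S/K) + (r+σ²/2)T) / (σ√T) = (ln(190.61/243.38) + (0.0276+0.571²/2)·1.9832) / 0.804117 = (-0.244395 + 0.378039) / 0.804117 = 0.166200
d₂ = d₁ − σ√T = 0.166200 − 0.804117 = -0.637918
e^{−rT} = 0.946735
N(−d₁) = 0.434000,  N(−d₂) = 0.738236
Put price V = K·e^{−rT}·N(−d₂) − S·N(−d₁) = 170.101685 − 82.724722 = 87.376962
φ(d₁) = (1/√(2π))·e^{−d₁²/2} = 0.393470
Θ = −S·φ(d₁)·σ/(2√T) + r·K·e^{−rT}·N(−d₂) = −15.204792 + 4.694806 = -10.509986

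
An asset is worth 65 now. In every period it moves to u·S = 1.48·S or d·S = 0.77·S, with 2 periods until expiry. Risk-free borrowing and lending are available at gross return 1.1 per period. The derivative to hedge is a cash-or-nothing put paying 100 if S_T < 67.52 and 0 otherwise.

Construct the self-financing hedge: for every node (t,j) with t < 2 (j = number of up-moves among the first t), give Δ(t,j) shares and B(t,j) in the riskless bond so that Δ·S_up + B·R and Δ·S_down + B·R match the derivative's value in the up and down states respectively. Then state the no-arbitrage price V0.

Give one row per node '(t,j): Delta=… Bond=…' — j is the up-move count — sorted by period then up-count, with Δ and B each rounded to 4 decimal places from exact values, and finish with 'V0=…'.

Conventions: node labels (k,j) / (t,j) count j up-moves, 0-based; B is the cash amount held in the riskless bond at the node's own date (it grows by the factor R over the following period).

(0,0): Delta=-1.0543 Bond=92.2026
(1,0): Delta=-2.8141 Bond=189.5006
(1,1): Delta=0.0000 Bond=0.0000
V0=23.6736

Since d<R<u, set p* = (R−d)/(u−d) = 0.4648; price each node as the discounted p*-expectation of its children.
Payoffs at expiry: V(2,0)=100.0000, V(2,1)=0.0000, V(2,2)=0.0000
(1,0): S=50.0500. Δ = (V_up−V_dn)/(S_up−S_dn) = (0.0000−100.0000)/(74.0740−38.5385) = -2.8141. V = [p*·0.0000 + (1−p*)·100.0000]/1.1 = 48.6556. B = V − Δ·S = 189.5006.
(1,1): S=96.2000. Δ = (V_up−V_dn)/(S_up−S_dn) = (0.0000−0.0000)/(142.3760−74.0740) = 0.0000. V = [p*·0.0000 + (1−p*)·0.0000]/1.1 = 0.0000. B = V − Δ·S = 0.0000.
(0,0): S=65.0000. Δ = (V_up−V_dn)/(S_up−S_dn) = (0.0000−48.6556)/(96.2000−50.0500) = -1.0543. V = [p*·0.0000 + (1−p*)·48.6556]/1.1 = 23.6736. B = V − Δ·S = 92.2026.
As a check, the time-0 holding Δ(0,0)·S0 + B(0,0) comes to 23.6736 — exactly V0.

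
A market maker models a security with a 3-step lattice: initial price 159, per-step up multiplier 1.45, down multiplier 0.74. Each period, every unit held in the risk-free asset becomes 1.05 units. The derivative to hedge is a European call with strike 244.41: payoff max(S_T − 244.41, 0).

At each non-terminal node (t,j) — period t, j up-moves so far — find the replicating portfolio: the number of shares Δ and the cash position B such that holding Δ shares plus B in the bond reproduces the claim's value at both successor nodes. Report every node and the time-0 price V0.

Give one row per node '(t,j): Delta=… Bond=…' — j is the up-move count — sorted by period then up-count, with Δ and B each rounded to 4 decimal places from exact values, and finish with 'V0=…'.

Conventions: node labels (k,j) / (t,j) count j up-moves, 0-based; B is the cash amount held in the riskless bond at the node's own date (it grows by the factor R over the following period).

(0,0): Delta=0.3753 Bond=-41.5648
(1,0): Delta=0.0148 Bond=-1.2260
(1,1): Delta=0.6127 Bond=-98.3748
(2,0): Delta=0.0000 Bond=0.0000
(2,1): Delta=0.0245 Bond=-2.9482
(2,2): Delta=1.0000 Bond=-232.7714
V0=18.1063

Since d<R<u, set p* = (R−d)/(u−d) = 0.4366; price each node as the discounted p*-expectation of its children.
Expiry values: V(3,0)=0.0000, V(3,1)=0.0000, V(3,2)=2.9702, V(3,3)=240.3214
  t=2,j=0: stock 87.0684 → up 126.2492 (V=0.0000), down 64.4306 (V=0.0000). Price 0.0000; hedge Δ=0.0000, bond B=0.0000.
  t=2,j=1: stock 170.6070 → up 247.3801 (V=2.9702), down 126.2492 (V=0.0000). Price 1.2351; hedge Δ=0.0245, bond B=-2.9482.
  t=2,j=2: stock 334.2975 → up 484.7314 (V=240.3214), down 247.3802 (V=2.9702). Price 101.5261; hedge Δ=1.0000, bond B=-232.7714.
  t=1,j=0: stock 117.6600 → up 170.6070 (V=1.2351), down 87.0684 (V=0.0000). Price 0.5136; hedge Δ=0.0148, bond B=-1.2260.
  t=1,j=1: stock 230.5500 → up 334.2975 (V=101.5261), down 170.6070 (V=1.2351). Price 42.8801; hedge Δ=0.6127, bond B=-98.3748.
  t=0,j=0: stock 159.0000 → up 230.5500 (V=42.8801), down 117.6600 (V=0.5136). Price 18.1063; hedge Δ=0.3753, bond B=-41.5648.
Verification: the root portfolio costs Δ(0,0)·S0 + B(0,0) = 18.1063, matching V0.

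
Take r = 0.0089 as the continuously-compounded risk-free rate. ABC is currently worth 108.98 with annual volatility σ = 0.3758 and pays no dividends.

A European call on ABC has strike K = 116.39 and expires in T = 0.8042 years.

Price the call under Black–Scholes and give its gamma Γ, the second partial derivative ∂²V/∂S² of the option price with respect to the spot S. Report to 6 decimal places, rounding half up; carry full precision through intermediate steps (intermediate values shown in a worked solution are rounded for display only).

price = 11.957712
Γ = 0.010862

σ√T = 0.3758·√0.8042 = 0.337007
d₁ = (ln(S/K) + (r+σ²/2)T) / (σ√T) = (ln(108.98/116.39) + (0.0089+0.3758²/2)·0.8042) / 0.337007 = (-0.065782 + 0.063944) / 0.337007 = -0.005454
d₂ = d₁ − σ√T = -0.005454 − 0.337007 = -0.342461
e^{−rT} = 0.992868
N(d₁) = 0.497824,  N(d₂) = 0.366002
Call price V = S·N(d₁) − K·e^{−rT}·N(d₂) = 54.252880 − 42.295168 = 11.957712
φ(d₁) = (1/√(2π))·e^{−d₁²/2} = 0.398936
Γ = φ(d₁) / (S·σ·√T) = 0.010862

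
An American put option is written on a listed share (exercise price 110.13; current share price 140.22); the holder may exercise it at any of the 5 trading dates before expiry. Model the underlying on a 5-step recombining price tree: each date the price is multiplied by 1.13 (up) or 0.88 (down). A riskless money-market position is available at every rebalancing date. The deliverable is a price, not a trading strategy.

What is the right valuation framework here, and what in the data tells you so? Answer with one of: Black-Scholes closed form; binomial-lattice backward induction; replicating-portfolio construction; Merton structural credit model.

Key observation: the put (strike 110.13 on spot 140.22) is American-style on a 5-step discrete price model, so the early-exercise decision at every node requires stepwise backward valuation — a closed form cannot price the exercise right.

framework: binomial-lattice backward induction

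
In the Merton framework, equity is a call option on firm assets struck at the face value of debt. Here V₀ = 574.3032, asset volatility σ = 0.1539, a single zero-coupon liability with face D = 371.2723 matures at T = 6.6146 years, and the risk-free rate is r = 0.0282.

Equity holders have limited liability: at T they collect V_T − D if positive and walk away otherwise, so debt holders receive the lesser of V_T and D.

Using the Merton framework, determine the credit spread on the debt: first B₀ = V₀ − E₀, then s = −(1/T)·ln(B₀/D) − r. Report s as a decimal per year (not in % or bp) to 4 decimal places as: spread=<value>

spread=0.0020

Apply the equity-as-call identities (strike 371.2723, horizon 6.6146 years):
d₁ = [ln(V₀/D) + (r + σ²/2)T] / (σ√T)
   = [ln(574.3032/371.2723) + (0.0282 + 0.5·0.1539²)·6.6146] / (0.1539·√6.6146)
   = [0.436222 + 0.264866] / 0.395813 = 1.771258
d₂ = d₁ − σ√T = 1.771258 − 0.395813 = 1.375445
N(d₁) = 0.961741,  N(d₂) = 0.915503,  e^(−rT) = 0.829832
E₀ = V₀·N(d₁) − D·e^(−rT)·N(d₂)
   = 574.3032·0.961741 − 371.2723·0.829832·0.915503 = 270.270203
B₀ = V₀ − E₀ = 574.3032 − 270.270203 = 304.032997
spread = −(1/T)·ln(B₀/D) − r = −(1/6.6146)·ln(304.032997/371.2723) − 0.0282 = 0.00200584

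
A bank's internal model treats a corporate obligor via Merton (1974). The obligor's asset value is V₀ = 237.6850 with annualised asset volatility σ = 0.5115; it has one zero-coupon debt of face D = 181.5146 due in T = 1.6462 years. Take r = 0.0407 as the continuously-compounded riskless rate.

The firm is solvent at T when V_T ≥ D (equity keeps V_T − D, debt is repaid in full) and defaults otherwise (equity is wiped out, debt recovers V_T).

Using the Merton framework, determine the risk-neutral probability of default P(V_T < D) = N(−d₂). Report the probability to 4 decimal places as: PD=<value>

PD=0.4267

Equity is a call on the firm's assets struck at D = 181.5146:
d₁ = [ln(V₀/D) + (r + σ²/2)T] / (σ√T)
   = [ln(237.6850/181.5146) + (0.0407 + 0.5·0.5115²)·1.6462] / (0.5115·√1.6462)
   = [0.269610 + 0.282350] / 0.656277 = 0.841048
d₂ = d₁ − σ√T = 0.841048 − 0.656277 = 0.184771
risk-neutral PD = N(−d₂) = N(-0.184771) = 0.426704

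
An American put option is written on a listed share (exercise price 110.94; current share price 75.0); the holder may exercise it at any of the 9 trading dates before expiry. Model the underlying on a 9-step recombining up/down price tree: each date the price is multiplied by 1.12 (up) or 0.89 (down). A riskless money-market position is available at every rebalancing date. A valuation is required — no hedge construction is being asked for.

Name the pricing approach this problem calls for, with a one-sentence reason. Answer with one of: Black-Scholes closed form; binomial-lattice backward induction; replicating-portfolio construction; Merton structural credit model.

Key observation: with exercise allowed before expiry on a discrete up/down model (9 steps from spot 75), the strike-110.94 put's value must be rolled back through the tree testing early exercise at each node.

framework: binomial-lattice backward induction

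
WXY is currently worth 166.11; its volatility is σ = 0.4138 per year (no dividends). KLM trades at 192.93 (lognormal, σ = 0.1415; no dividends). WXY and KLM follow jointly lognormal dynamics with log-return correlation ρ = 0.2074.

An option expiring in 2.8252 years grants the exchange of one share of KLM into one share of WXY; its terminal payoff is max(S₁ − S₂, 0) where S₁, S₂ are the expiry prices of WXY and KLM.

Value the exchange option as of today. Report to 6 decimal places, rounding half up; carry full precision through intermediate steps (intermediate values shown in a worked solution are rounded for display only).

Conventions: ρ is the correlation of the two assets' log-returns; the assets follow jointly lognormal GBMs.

σ_eff = √(σ₁² + σ₂² − 2ρσ₁σ₂) = √(0.4138² + 0.1415² − 2·0.2074·0.4138·0.1415) = 0.408614
d₁ = (ln(S₁/S₂) + (q₂ − q₁ + σ_eff²/2)T) / (σ_eff√T) = (ln(166.11/192.93) + (0.0 − 0.0 + 0.083483)·2.8252) / 0.686811 = 0.125475
d₂ = d₁ − σ_eff√T = 0.125475 − 0.686811 = -0.561336
N(d₁) = 0.549926,  N(d₂) = 0.287284
V = S₁·e^{−q₁T}·N(d₁) − S₂·e^{−q₂T}·N(d₂) = 91.348244 − 55.425735 = 35.922509
Key observation: no risk-free rate is needed — with the second asset as numeraire the exchange option is a call on the ratio S₁/S₂, and r cancels out of the value.

exchange price = 35.922509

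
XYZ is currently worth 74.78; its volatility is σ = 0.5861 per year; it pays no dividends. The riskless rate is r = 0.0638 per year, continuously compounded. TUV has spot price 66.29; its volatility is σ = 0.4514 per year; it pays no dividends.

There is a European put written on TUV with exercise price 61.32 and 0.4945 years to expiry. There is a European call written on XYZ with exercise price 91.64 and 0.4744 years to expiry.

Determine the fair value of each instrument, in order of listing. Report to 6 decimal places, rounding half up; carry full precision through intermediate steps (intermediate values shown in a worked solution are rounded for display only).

[TUV put K=61.32]
σ√T = 0.4514·√0.4945 = 0.317428
d₁ = (ln(S/K) + (r+σ²/2)T) / (σ√T) = (ln(66.29/61.32) + (0.0638+0.4514²/2)·0.4945) / 0.317428 = (0.077933 + 0.081929) / 0.317428 = 0.503618
d₂ = d₁ − σ√T = 0.503618 − 0.317428 = 0.186190
e^{−rT} = 0.968943
N(−d₁) = 0.307265,  N(−d₂) = 0.426148
price = K·e^{−rT}·N(−d₂) − S·N(−d₁) = 25.319827 − 20.368593 = 4.951235
[XYZ call K=91.64]
σ√T = 0.5861·√0.4744 = 0.403686
d₁ = (ln(S/K) + (r+σ²/2)T) / (σ√T) = (ln(74.78/91.64) + (0.0638+0.5861²/2)·0.4744) / 0.403686 = (-0.203317 + 0.111748) / 0.403686 = -0.226833
d₂ = d₁ − σ√T = -0.226833 − 0.403686 = -0.630519
e^{−rT} = 0.970187
N(d₁) = 0.410277,  N(d₂) = 0.264177
price = S·N(d₁) − K·e^{−rT}·N(d₂) = 30.680503 − 23.487467 = 7.193036

price(TUV put K=61.32) = 4.951235
price(XYZ call K=91.64) = 7.193036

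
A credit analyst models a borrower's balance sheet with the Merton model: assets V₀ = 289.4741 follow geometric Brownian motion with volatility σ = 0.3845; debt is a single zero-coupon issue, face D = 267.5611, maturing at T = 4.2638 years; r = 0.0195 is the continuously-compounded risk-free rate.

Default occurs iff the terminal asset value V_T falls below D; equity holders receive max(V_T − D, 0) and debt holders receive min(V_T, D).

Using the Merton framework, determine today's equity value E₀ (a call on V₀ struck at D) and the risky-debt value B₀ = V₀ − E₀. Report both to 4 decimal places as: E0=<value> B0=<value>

E0=105.9100 B0=183.5641

Apply the equity-as-call identities (strike 267.5611, horizon 4.2638 years):
d₁ = [ln(V₀/D) + (r + σ²/2)T] / (σ√T)
   = [ln(289.4741/267.5611) + (0.0195 + 0.5·0.3845²)·4.2638] / (0.3845·√4.2638)
   = [0.078718 + 0.398325] / 0.793953 = 0.600845
d₂ = d₁ − σ√T = 0.600845 − 0.793953 = -0.193108
N(d₁) = 0.726028,  N(d₂) = 0.423437,  e^(−rT) = 0.920219
E₀ = V₀·N(d₁) − D·e^(−rT)·N(d₂)
   = 289.4741·0.726028 − 267.5611·0.920219·0.423437 = 105.909952
B₀ = V₀ − E₀ = 289.4741 − 105.909952 = 183.564148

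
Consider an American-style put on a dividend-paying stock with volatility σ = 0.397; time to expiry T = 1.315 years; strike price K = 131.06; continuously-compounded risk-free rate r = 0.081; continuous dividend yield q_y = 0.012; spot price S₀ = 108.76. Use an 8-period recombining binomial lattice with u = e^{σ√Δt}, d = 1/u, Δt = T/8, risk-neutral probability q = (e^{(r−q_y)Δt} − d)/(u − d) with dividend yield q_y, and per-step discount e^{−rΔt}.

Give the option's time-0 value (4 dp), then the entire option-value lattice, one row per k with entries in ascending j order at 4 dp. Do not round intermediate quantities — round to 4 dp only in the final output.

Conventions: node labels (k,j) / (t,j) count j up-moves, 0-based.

Δt=0.16437, u=1.17463, d=0.85133, q=0.49513, disc=e^(-rΔt)=0.98677
k=8 terminal: V=max(K-S,0) → 101.0512 89.6549 73.9307 52.2350 22.3000 0.0000 0.0000 0.0000 0.0000
k=7: j=0 S=35.2494 intr=95.8106 cont=94.1466 V=95.8106[EX]; j=1 S=48.6359 intr=82.4241 cont=80.7866 V=82.4241[EX]; j=2 S=67.1061 intr=63.9539 cont=62.3528 V=63.9539[EX]; j=3 S=92.5906 intr=38.4694 cont=36.9185 V=38.4694[EX]; j=4 S=127.7532 intr=3.3068 cont=11.1097 V=11.1097[hold]; j=5 S=176.2693 intr=0.0000 cont=0.0000 V=0.0000[hold]; j=6 S=243.2101 intr=0.0000 cont=0.0000 V=0.0000[hold]; j=7 S=335.5728 intr=0.0000 cont=0.0000 V=0.0000[hold]
k=6: j=0 S=41.4051 intr=89.6549 cont=88.0030 V=89.6549[EX]; j=1 S=57.1293 intr=73.9307 cont=72.3098 V=73.9307[EX]; j=2 S=78.8250 intr=52.2350 cont=50.6569 V=52.2350[EX]; j=3 S=108.7600 intr=22.3000 cont=24.5932 V=24.5932[hold]; j=4 S=150.0632 intr=0.0000 cont=5.5348 V=5.5348[hold]; j=5 S=207.0519 intr=0.0000 cont=0.0000 V=0.0000[hold]; j=6 S=285.6829 intr=0.0000 cont=0.0000 V=0.0000[hold]
k=5: j=0 S=48.6359 intr=82.4241 cont=80.7866 V=82.4241[EX]; j=1 S=67.1061 intr=63.9539 cont=62.3528 V=63.9539[EX]; j=2 S=92.5906 intr=38.4694 cont=38.0389 V=38.4694[EX]; j=3 S=127.7532 intr=3.3068 cont=14.9564 V=14.9564[hold]; j=4 S=176.2693 intr=0.0000 cont=2.7574 V=2.7574[hold]; j=5 S=243.2101 intr=0.0000 cont=0.0000 V=0.0000[hold]
k=4: j=0 S=57.1293 intr=73.9307 cont=72.3098 V=73.9307[EX]; j=1 S=78.8250 intr=52.2350 cont=50.6569 V=52.2350[EX]; j=2 S=108.7600 intr=22.3000 cont=26.4726 V=26.4726[hold]; j=3 S=150.0632 intr=0.0000 cont=8.7984 V=8.7984[hold]; j=4 S=207.0519 intr=0.0000 cont=1.3737 V=1.3737[hold]
k=3: j=0 S=67.1061 intr=63.9539 cont=62.3528 V=63.9539[EX]; j=1 S=92.5906 intr=38.4694 cont=38.9572 V=38.9572[hold]; j=2 S=127.7532 intr=3.3068 cont=17.4872 V=17.4872[hold]; j=3 S=176.2693 intr=0.0000 cont=5.0545 V=5.0545[hold]
k=2: j=0 S=78.8250 intr=52.2350 cont=50.8952 V=52.2350[EX]; j=1 S=108.7600 intr=22.3000 cont=27.9521 V=27.9521[hold]; j=2 S=150.0632 intr=0.0000 cont=11.1816 V=11.1816[hold]
k=1: j=0 S=92.5906 intr=38.4694 cont=39.6800 V=39.6800[hold]; j=1 S=127.7532 intr=3.3068 cont=19.3887 V=19.3887[hold]
k=0: j=0 S=108.7600 intr=22.3000 cont=29.2413 V=29.2413[hold]

price = 29.2413
tree:
29.2413
39.6800 19.3887
52.2350 27.9521 11.1816
63.9539 38.9572 17.4872 5.0545
73.9307 52.2350 26.4726 8.7984 1.3737
82.4241 63.9539 38.4694 14.9564 2.7574 0.0000
89.6549 73.9307 52.2350 24.5932 5.5348 0.0000 0.0000
95.8106 82.4241 63.9539 38.4694 11.1097 0.0000 0.0000 0.0000
101.0512 89.6549 73.9307 52.2350 22.3000 0.0000 0.0000 0.0000 0.0000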